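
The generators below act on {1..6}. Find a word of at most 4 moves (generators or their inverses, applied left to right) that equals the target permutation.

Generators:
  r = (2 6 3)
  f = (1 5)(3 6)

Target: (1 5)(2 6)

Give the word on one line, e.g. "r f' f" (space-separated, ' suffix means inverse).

f' r f' f'

  after f': (1 5)(3 6)
  after r: (1 5)(2 6)
  after f': (2 3 6)
  after f': (1 5)(2 6)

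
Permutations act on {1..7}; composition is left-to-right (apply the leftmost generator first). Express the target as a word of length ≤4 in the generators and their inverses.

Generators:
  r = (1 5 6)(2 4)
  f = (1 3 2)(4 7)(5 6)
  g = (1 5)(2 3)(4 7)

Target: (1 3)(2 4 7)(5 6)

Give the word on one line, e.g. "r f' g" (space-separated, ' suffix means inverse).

  after f: (1 3 2)(4 7)(5 6)
  after f: (1 2 3)
  after g: (1 3 5)(4 7)
  after r': (1 3)(2 4 7)(5 6)

f f g r'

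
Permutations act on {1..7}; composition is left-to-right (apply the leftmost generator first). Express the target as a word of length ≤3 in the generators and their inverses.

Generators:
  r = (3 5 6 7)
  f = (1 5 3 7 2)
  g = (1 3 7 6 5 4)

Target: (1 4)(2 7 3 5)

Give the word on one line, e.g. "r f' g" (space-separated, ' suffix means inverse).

  after r': (3 7 6 5)
  after g': (1 4 5)
  after f': (1 4)(2 7 3 5)

r' g' f'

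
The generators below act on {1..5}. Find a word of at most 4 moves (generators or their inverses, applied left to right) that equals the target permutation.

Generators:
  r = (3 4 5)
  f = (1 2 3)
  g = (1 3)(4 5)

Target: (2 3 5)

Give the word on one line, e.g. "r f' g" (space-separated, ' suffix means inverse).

  after r: (3 4 5)
  after g: (1 3 5)
  after f: (2 3 5)

r g f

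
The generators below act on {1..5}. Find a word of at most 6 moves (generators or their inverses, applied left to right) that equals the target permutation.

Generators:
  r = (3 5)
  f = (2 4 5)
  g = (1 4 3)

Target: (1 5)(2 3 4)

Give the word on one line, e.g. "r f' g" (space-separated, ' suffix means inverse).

g r' f g

  after g: (1 4 3)
  after r': (1 4 5 3)
  after f: (1 5 3)(2 4)
  after g: (1 5)(2 3 4)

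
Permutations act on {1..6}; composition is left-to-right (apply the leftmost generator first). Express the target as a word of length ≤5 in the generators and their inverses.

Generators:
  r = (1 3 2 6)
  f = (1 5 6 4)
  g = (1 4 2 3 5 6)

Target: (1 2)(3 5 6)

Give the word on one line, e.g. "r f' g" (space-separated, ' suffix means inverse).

f g r'

  after f: (1 5 6 4)
  after g: (1 6 2 3 5)
  after r': (1 2)(3 5 6)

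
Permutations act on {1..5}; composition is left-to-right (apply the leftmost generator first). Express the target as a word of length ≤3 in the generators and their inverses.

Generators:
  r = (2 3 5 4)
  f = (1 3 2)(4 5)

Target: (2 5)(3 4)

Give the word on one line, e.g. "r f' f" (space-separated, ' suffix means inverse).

  after r': (2 4 5 3)
  after r': (2 5)(3 4)

r' r'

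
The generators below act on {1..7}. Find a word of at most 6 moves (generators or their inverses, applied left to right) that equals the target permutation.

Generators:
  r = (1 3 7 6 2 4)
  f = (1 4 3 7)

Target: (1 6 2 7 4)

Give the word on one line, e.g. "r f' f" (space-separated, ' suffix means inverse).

  after f': (1 7 3 4)
  after r: (1 6 2 4 3)
  after f: (1 6 2 3 4 7)
  after f: (1 6 2 7 4)

f' r f f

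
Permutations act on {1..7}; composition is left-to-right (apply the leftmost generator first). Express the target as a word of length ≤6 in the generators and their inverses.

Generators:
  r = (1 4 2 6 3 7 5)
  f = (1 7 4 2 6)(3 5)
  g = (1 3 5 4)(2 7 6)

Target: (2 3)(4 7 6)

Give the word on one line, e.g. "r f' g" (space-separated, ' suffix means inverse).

f g r' f' r'

  after f: (1 7 4 2 6)(3 5)
  after g: (1 6 3 4 7)
  after r': (1 2 4 3)(5 7)
  after f': (1 4 5)(2 7 3 6)
  after r': (2 3)(4 7 6)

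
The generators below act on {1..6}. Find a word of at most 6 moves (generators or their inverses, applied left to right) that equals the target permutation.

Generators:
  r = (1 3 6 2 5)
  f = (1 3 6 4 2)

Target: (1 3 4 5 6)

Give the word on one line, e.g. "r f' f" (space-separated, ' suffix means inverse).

f' r' r' r' f

  after f': (1 2 4 6 3)
  after r': (1 6)(2 4 3 5)
  after r': (1 3 2 4)(5 6)
  after r': (2 4 5 3 6)
  after f: (1 3 4 5 6)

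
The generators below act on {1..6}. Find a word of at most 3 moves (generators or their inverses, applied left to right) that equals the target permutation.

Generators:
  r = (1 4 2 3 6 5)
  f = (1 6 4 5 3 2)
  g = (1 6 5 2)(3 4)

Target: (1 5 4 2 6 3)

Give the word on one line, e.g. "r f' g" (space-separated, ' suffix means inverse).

  after f: (1 6 4 5 3 2)
  after g: (1 5 4 2 6 3)

f g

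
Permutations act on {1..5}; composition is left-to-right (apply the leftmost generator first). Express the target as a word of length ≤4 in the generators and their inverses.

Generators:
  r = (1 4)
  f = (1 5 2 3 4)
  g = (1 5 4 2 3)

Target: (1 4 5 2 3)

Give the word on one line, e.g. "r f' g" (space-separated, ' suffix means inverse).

r' f r'

  after r': (1 4)
  after f: (2 3 4 5)
  after r': (1 4 5 2 3)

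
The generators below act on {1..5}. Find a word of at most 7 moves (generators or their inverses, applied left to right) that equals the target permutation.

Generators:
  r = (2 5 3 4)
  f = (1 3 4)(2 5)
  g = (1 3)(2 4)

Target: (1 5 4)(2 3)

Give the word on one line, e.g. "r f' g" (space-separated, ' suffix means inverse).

r g f g' f'

  after r: (2 5 3 4)
  after g: (1 3 2 5)
  after f: (1 4)(3 5)
  after g': (1 2 4 3 5)
  after f': (1 5 4)(2 3)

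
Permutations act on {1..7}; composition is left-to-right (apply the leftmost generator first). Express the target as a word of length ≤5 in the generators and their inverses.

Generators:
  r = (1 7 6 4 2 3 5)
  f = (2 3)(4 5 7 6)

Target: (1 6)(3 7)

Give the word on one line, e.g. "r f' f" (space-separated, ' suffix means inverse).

  after f: (2 3)(4 5 7 6)
  after f: (4 7)(5 6)
  after r: (1 7 2 3 5 4 6)
  after f: (1 6)(3 7)

f f r f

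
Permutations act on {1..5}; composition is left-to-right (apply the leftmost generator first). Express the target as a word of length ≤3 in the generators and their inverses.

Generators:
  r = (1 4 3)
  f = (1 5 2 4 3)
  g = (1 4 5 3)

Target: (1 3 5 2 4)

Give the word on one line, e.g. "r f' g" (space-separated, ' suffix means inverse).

  after r': (1 3 4)
  after r': (1 4 3)
  after f: (1 3 5 2 4)

r' r' f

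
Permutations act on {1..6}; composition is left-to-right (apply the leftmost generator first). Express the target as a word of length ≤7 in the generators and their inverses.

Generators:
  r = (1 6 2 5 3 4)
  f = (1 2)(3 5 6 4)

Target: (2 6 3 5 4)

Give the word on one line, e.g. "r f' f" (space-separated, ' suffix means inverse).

  after r': (1 4 3 5 2 6)
  after f': (1 6 2 5)
  after f': (1 5 2 3 4 6)
  after r': (1 2 5 6 4)
  after f: (2 6 3 5 4)

r' f' f' r' f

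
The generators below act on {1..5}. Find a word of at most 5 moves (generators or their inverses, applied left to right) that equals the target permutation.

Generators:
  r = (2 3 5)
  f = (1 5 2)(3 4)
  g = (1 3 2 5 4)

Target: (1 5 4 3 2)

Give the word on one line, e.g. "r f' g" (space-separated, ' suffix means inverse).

  after r': (2 5 3)
  after g': (1 4 5)
  after r: (1 4 2 3 5)
  after g': (1 5 4 3 2)

r' g' r g'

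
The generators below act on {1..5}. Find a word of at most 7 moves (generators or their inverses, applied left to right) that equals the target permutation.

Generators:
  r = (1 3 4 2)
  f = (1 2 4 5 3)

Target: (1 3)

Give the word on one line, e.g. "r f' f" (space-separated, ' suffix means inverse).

  after f: (1 2 4 5 3)
  after f: (1 4 3 2 5)
  after f: (1 5 2 3 4)
  after r': (1 5 4 2)
  after f: (1 3)

f f f r' f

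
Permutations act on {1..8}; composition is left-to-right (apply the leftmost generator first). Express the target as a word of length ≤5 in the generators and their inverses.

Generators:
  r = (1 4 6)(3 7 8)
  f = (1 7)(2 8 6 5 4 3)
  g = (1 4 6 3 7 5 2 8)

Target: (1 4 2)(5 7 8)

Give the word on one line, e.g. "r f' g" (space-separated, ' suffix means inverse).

r' f' r f'

  after r': (1 6 4)(3 8 7)
  after f': (1 8)(2 3)(4 7)(5 6)
  after r: (1 3 2 7 6 5)(4 8)
  after f': (1 4 2)(5 7 8)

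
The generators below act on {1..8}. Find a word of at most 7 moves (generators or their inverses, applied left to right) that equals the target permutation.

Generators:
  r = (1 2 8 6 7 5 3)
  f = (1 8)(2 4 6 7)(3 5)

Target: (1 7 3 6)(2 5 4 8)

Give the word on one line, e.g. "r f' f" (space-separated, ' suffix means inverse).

  after r': (1 3 5 7 6 8 2)
  after f: (1 5 2 8 4 6)
  after f: (1 3 5 4 7 2)(6 8)
  after r': (1 5 4 6 2 3 7)
  after r': (1 7 3 6)(2 5 4 8)

r' f f r' r'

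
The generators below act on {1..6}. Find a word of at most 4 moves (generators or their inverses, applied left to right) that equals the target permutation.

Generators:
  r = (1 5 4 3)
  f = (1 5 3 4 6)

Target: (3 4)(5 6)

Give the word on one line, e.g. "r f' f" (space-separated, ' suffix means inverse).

  after f': (1 6 4 3 5)
  after f': (1 4 5 6 3)
  after r': (1 5 6 4)
  after r': (3 4)(5 6)

f' f' r' r'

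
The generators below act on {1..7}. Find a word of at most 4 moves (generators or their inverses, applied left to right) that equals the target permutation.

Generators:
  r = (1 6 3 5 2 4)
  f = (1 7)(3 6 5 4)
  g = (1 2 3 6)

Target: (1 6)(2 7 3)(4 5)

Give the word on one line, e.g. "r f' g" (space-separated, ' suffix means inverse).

  after r': (1 4 2 5 3 6)
  after f: (1 3 5 6 7)(2 4)
  after r: (1 5 3 2)(6 7)
  after f': (1 6)(2 7 3)(4 5)

r' f r f'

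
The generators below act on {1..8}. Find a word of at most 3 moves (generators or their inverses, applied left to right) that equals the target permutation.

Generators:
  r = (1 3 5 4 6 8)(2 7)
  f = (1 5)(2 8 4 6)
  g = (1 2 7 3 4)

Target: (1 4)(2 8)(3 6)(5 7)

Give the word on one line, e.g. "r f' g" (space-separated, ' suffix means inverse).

  after r': (1 8 6 4 5 3)(2 7)
  after g': (1 8 6 3 4 5 7)
  after f: (1 4)(2 8)(3 6)(5 7)

r' g' f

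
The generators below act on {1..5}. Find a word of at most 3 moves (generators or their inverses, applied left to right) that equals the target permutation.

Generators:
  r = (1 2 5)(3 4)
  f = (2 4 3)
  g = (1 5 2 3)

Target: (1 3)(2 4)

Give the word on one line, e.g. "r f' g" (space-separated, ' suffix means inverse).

  after g': (1 3 2 5)
  after r': (1 4 3)
  after f: (1 3)(2 4)

g' r' f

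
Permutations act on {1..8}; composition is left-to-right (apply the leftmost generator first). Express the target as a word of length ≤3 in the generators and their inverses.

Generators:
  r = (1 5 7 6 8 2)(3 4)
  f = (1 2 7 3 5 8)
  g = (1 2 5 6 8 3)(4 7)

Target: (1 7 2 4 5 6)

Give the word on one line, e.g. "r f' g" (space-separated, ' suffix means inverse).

  after f': (1 8 5 3 7 2)
  after g': (1 6 5 8 2 3 4 7)
  after r': (1 7 2 4 5 6)

f' g' r'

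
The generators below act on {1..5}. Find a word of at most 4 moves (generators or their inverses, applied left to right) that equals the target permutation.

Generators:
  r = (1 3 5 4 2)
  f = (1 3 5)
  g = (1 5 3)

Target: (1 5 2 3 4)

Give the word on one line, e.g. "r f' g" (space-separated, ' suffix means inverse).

r r

  after r: (1 3 5 4 2)
  after r: (1 5 2 3 4)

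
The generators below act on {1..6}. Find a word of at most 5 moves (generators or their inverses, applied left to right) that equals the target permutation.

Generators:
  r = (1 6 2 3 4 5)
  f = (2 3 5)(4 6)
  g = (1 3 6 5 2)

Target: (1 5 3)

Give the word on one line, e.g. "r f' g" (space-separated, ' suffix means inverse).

r' f f g' r'

  after r': (1 5 4 3 2 6)
  after f: (1 2 4 5 6)
  after f: (1 3 5 4 2 6)
  after g': (2 3 6)(4 5)
  after r': (1 5 3)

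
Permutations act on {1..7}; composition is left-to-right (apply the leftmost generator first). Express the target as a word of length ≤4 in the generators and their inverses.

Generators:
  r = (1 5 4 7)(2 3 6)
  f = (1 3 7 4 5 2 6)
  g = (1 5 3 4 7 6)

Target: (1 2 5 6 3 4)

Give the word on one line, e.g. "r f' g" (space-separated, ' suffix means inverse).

g' f'

  after g': (1 6 7 4 3 5)
  after f': (1 2 5 6 3 4)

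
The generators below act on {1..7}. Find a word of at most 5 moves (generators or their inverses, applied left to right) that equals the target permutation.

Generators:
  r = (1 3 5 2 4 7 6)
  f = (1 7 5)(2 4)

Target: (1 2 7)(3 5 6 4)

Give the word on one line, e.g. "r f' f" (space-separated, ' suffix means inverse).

r' r' r' f

  after r': (1 6 7 4 2 5 3)
  after r': (1 7 2 3 6 4 5)
  after r': (1 4 3 7 5 6 2)
  after f: (1 2 7)(3 5 6 4)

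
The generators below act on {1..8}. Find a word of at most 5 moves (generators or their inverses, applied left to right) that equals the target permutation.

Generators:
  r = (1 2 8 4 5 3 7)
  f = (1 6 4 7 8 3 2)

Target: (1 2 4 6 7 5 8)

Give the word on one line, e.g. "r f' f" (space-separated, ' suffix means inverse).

r' f' f' f' r

  after r': (1 7 3 5 4 8 2)
  after f': (1 4 7 8 3 5 6)
  after f': (1 6 2 3 5)
  after f': (2 8 7 4 6 3 5)
  after r: (1 2 4 6 7 5 8)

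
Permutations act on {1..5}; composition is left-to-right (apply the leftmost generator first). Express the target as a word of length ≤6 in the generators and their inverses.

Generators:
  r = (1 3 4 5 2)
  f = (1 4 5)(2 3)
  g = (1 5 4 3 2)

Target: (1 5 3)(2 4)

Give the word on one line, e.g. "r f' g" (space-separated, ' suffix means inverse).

  after r': (1 2 5 4 3)
  after f: (1 3 4 2)
  after r: (1 4)(2 3 5)
  after g': (1 5 3)(2 4)

r' f r g'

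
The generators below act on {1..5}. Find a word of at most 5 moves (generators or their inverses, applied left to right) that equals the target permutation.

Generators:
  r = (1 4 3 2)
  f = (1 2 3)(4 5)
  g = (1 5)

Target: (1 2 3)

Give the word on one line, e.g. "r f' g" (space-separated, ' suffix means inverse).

g' f' r' f

  after g': (1 5)
  after f': (1 4 5 3 2)
  after r': (4 5)
  after f: (1 2 3)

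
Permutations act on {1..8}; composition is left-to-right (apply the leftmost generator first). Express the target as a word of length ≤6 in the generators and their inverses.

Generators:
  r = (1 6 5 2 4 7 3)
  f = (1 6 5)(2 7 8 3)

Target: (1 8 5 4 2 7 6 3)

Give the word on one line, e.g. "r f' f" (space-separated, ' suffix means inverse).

  after r': (1 3 7 4 2 5 6)
  after f': (1 8 7 4 3 2 6 5)
  after r': (1 8 4 7 2)(3 5)
  after r': (1 8 2 3 6)(5 7)
  after r': (1 8 5 4 2 7 6 3)

r' f' r' r' r'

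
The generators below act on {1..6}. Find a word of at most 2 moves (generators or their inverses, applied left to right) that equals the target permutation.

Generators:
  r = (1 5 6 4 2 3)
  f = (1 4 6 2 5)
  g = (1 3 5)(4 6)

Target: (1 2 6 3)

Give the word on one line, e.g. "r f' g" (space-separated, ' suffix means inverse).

  after f: (1 4 6 2 5)
  after r: (1 2 6 3)

f r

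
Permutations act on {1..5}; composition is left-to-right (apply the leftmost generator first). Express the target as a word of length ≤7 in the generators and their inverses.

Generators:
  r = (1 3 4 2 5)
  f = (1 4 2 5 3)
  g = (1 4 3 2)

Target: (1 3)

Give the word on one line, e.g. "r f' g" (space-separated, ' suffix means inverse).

f' f' g' r f'

  after f': (1 3 5 2 4)
  after f': (1 5 4 3 2)
  after g': (1 5)
  after r: (2 5 3 4)
  after f': (1 3)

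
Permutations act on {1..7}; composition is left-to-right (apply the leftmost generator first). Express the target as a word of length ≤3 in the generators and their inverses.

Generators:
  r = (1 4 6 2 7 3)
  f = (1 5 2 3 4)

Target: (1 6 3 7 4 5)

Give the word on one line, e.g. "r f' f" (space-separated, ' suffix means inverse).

  after f': (1 4 3 2 5)
  after r: (1 6 2 5 4)(3 7)
  after f: (1 6 3 7 4 5)

f' r f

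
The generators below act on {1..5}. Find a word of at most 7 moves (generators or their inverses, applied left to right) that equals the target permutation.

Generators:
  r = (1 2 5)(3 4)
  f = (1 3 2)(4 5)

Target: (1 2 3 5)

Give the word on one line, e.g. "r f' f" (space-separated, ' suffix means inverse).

f r r f' r

  after f: (1 3 2)(4 5)
  after r: (1 4)(3 5)
  after r: (1 3)(2 5 4)
  after f': (2 4 3)
  after r: (1 2 3 5)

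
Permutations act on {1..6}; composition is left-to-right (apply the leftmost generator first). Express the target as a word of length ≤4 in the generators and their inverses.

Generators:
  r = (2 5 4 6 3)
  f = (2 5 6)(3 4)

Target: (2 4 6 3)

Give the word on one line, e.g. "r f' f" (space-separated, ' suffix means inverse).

  after r': (2 3 6 4 5)
  after f: (2 4 6 3)

r' f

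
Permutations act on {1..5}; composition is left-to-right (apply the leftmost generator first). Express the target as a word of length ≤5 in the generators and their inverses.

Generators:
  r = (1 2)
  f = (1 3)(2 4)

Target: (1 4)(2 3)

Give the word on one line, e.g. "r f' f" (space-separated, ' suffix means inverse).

  after r: (1 2)
  after f: (1 4 2 3)
  after r: (1 4)(2 3)

r f r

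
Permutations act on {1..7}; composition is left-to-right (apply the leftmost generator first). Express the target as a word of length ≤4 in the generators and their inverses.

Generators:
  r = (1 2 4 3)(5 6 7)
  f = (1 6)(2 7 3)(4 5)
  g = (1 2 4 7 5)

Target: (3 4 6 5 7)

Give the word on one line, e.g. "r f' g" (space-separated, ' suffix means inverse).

  after r: (1 2 4 3)(5 6 7)
  after f: (1 7 4 2 5)(3 6)
  after r': (1 6 4)(2 7)(3 5)
  after f': (3 4 6 5 7)

r f r' f'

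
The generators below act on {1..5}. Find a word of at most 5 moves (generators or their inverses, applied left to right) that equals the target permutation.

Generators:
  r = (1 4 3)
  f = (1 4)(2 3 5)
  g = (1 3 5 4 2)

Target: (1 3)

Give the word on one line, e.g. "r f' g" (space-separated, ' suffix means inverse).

  after f': (1 4)(2 5 3)
  after f': (2 3 5)
  after f': (1 4)
  after r: (1 3)

f' f' f' r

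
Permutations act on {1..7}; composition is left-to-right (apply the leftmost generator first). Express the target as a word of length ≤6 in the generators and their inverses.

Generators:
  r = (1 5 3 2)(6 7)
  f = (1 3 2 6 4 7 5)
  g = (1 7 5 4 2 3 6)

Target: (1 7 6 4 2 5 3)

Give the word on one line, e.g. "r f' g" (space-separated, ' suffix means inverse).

r' g g r

  after r': (1 2 3 5)(6 7)
  after g: (1 3 4 2 6 5 7)
  after g: (1 6 4 3 2)
  after r: (1 7 6 4 2 5 3)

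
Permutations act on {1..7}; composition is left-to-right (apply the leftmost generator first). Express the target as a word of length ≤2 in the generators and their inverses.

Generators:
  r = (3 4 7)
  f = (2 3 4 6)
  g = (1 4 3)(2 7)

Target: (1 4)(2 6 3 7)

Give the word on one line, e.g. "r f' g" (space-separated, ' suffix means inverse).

  after f': (2 6 4 3)
  after g: (1 4)(2 6 3 7)

f' g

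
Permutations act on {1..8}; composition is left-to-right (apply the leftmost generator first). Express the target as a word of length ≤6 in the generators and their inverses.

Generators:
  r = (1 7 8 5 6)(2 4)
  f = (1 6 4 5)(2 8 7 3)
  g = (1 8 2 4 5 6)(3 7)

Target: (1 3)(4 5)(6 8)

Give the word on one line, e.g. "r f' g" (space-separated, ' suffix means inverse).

g f g' r'

  after g: (1 8 2 4 5 6)(3 7)
  after f: (1 7 2 5 4)
  after g': (1 3 7 8)(2 4 6 5)
  after r': (1 3)(4 5)(6 8)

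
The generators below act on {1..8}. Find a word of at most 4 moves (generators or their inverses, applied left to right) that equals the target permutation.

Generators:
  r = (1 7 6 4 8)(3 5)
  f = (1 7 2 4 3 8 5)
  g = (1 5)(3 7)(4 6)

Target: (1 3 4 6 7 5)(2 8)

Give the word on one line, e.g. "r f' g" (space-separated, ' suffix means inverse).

  after f': (1 5 8 3 4 2 7)
  after g': (2 3 6 4)(5 8 7)
  after f: (1 7)(2 8)(3 6)
  after g': (1 3 4 6 7 5)(2 8)

f' g' f g'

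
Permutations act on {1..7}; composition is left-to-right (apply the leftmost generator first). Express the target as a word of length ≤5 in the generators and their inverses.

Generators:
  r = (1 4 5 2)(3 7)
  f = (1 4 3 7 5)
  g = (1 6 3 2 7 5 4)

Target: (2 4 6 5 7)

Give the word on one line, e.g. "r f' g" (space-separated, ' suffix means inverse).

  after g': (1 4 5 7 2 3 6)
  after g': (1 5 2 6 4 7 3)
  after f': (1 7 4 3 5 2 6)
  after g': (1 2)(3 7 5)(4 6)
  after r: (2 4 6 5 7)

g' g' f' g' r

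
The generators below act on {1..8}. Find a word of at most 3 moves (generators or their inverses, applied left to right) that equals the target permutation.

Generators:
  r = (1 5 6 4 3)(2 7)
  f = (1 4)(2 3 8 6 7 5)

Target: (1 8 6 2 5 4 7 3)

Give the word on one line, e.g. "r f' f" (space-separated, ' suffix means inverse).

  after r': (1 3 4 6 5)(2 7)
  after f: (1 8 6 2 5 4 7 3)

r' f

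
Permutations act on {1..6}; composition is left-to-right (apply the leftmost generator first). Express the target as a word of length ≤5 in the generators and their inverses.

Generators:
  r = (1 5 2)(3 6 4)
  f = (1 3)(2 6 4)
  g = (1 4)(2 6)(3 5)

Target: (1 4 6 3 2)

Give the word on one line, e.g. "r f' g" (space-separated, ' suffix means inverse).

  after g: (1 4)(2 6)(3 5)
  after f': (1 6 4 3 5)
  after r: (1 4 6 3 2)

g f' r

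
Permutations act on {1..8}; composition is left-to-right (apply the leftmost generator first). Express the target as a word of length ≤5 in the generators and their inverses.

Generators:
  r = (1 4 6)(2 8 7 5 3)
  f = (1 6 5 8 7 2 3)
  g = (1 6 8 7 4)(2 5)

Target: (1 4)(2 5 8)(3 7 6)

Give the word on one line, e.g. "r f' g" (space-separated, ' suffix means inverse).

f r g'

  after f: (1 6 5 8 7 2 3)
  after r: (3 4 6)(5 7 8)
  after g': (1 4)(2 5 8)(3 7 6)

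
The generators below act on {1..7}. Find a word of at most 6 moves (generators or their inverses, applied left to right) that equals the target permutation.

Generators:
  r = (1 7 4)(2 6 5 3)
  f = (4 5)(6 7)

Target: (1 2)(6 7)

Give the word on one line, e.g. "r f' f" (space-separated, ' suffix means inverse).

r f r' f f

  after r: (1 7 4)(2 6 5 3)
  after f: (1 6 4)(2 7 5 3)
  after r': (1 2)(6 7)
  after f: (1 2)(4 5)
  after f: (1 2)(6 7)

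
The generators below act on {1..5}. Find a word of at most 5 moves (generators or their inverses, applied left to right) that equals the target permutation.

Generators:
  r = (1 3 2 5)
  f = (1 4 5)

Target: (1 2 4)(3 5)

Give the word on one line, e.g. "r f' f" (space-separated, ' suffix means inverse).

f r r f r'

  after f: (1 4 5)
  after r: (1 4)(2 5 3)
  after r: (1 4 3 5 2)
  after f: (1 5 2 4 3)
  after r': (1 2 4)(3 5)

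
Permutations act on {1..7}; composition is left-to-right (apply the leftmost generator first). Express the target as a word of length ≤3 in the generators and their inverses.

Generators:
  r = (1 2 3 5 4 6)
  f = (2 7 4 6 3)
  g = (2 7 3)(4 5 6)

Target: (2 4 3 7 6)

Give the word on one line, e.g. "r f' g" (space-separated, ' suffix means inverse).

f f

  after f: (2 7 4 6 3)
  after f: (2 4 3 7 6)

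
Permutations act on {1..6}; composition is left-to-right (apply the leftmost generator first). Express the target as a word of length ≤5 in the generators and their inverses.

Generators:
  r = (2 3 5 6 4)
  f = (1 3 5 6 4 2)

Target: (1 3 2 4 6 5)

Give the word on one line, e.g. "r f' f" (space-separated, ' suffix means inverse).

  after r': (2 4 6 5 3)
  after f': (1 2 6 3 4 5)
  after r: (1 3 2 4 6 5)

r' f' r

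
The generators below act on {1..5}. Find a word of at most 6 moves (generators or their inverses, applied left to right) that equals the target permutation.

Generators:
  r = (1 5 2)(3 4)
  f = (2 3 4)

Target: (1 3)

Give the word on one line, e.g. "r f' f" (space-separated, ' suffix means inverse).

  after r: (1 5 2)(3 4)
  after r: (1 2 5)
  after f': (1 4 3 2 5)
  after r: (1 3)

r r f' r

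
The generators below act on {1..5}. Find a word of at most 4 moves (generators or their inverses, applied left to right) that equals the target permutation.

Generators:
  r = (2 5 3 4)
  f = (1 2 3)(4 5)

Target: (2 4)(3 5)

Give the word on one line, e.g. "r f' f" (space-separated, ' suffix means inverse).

  after f: (1 2 3)(4 5)
  after f: (1 3 2)
  after f: (4 5)
  after r': (2 4)(3 5)

f f f r'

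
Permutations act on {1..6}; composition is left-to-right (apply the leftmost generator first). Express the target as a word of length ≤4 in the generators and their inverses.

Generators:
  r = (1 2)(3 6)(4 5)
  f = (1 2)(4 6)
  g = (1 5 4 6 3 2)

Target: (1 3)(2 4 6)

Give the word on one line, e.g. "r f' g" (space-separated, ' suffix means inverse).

g g f r

  after g: (1 5 4 6 3 2)
  after g: (1 4 3)(2 5 6)
  after f: (1 6)(2 5 4 3)
  after r: (1 3)(2 4 6)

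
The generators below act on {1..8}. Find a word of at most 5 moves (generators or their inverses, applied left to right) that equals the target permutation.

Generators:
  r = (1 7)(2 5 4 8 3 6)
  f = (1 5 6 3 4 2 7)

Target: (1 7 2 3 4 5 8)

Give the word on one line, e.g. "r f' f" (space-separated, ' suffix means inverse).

f r' f r f'

  after f: (1 5 6 3 4 2 7)
  after r': (1 2)(3 5)(4 6 8)
  after f: (1 7)(2 5 4 3 6 8)
  after r: (2 4 6 3)(5 8)
  after f': (1 7 2 3 4 5 8)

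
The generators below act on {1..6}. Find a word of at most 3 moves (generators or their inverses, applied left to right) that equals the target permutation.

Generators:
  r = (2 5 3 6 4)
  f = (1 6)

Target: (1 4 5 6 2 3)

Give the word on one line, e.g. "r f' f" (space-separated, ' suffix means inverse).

  after r: (2 5 3 6 4)
  after f': (1 6 4 2 5 3)
  after r: (1 4 5 6 2 3)

r f' r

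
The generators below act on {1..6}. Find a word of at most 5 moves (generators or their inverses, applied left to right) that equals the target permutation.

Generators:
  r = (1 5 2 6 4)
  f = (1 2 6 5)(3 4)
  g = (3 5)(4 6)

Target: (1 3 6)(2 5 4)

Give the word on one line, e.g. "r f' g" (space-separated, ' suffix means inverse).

  after r: (1 5 2 6 4)
  after g': (1 3 5 2 4)
  after r: (1 3 2)(4 5 6)
  after r: (1 3 6)(2 5 4)

r g' r r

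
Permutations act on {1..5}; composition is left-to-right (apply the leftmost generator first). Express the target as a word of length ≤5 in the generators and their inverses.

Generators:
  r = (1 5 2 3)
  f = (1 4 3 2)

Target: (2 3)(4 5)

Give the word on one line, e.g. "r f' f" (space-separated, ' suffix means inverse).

  after f: (1 4 3 2)
  after r': (1 4 2 3 5)
  after r': (1 4 5 3)
  after f': (2 3)(4 5)

f r' r' f'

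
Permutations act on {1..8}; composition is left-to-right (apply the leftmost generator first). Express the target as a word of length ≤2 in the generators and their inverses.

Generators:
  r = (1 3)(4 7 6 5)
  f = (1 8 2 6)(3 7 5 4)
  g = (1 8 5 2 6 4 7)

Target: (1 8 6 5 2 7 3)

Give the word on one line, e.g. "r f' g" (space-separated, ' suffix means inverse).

g r'

  after g: (1 8 5 2 6 4 7)
  after r': (1 8 6 5 2 7 3)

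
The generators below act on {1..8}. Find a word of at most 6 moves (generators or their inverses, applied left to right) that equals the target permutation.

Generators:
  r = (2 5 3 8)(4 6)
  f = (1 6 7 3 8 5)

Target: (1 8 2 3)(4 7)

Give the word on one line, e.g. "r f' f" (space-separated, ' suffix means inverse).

  after r: (2 5 3 8)(4 6)
  after r: (2 3)(5 8)
  after f': (1 5 3 2 7 6)
  after r: (1 3 5 8 2 7 4 6)
  after f: (1 8 2 3)(4 7)

r r f' r f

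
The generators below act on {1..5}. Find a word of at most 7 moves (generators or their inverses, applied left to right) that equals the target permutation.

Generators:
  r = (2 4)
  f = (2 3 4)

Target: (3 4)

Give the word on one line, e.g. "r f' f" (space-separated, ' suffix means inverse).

  after r': (2 4)
  after f': (2 3)
  after r': (2 3 4)
  after f: (2 4 3)
  after r: (3 4)

r' f' r' f r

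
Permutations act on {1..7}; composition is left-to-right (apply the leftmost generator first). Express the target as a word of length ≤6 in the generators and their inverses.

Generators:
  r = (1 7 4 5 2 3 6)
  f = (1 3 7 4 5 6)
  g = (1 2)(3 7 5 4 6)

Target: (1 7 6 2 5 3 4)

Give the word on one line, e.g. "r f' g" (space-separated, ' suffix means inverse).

g f' r' r' r'

  after g: (1 2)(3 7 5 4 6)
  after f': (1 2 6)(4 5 7)
  after r': (1 5)(2 3)
  after r': (1 4 7)(3 5 6)
  after r': (1 7 6 2 5 3 4)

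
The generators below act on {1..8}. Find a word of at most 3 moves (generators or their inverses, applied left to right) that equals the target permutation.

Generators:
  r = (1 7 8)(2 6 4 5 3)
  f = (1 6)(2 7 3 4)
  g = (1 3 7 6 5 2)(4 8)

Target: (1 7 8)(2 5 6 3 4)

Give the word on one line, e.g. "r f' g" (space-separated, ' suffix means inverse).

  after r': (1 8 7)(2 3 5 4 6)
  after r': (1 7 8)(2 5 6 3 4)

r' r'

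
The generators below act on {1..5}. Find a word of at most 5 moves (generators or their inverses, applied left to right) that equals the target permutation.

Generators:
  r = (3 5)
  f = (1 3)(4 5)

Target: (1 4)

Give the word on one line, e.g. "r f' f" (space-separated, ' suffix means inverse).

  after f': (1 3)(4 5)
  after r': (1 5 4 3)
  after r': (1 3)(4 5)
  after r': (1 5 4 3)
  after f': (1 4)

f' r' r' r' f'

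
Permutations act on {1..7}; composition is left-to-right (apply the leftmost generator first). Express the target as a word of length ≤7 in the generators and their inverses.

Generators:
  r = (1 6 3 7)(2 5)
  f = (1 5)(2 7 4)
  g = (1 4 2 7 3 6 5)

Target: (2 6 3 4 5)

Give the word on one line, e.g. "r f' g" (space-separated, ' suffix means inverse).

  after r': (1 7 3 6)(2 5)
  after f: (1 4 2)(3 6 5 7)
  after g': (2 5)
  after g': (1 5 4)(2 6 3 7)
  after f: (2 6 3 4 5)

r' f g' g' f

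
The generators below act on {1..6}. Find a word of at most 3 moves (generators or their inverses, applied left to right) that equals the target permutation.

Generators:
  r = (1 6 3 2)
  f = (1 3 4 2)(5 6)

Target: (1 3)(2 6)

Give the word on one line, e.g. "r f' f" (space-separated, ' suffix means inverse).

  after r: (1 6 3 2)
  after r: (1 3)(2 6)

r r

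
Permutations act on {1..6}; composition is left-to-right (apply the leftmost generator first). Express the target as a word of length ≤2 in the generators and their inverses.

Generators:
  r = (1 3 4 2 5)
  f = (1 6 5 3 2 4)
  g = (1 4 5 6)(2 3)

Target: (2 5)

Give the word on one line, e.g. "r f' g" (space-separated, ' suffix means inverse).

g' f'

  after g': (1 6 5 4)(2 3)
  after f': (2 5)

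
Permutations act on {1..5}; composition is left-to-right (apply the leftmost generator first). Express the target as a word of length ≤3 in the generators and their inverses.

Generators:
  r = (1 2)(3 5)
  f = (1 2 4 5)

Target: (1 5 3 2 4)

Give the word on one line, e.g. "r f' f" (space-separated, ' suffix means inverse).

  after r': (1 2)(3 5)
  after f': (2 5 3 4)
  after f': (1 5 3 2 4)

r' f' f'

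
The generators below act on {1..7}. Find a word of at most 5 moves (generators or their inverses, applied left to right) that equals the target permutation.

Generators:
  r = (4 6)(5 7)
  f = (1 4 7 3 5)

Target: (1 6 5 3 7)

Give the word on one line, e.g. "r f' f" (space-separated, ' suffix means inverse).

r f r' r' r'

  after r: (4 6)(5 7)
  after f: (1 4 6 7)(3 5)
  after r': (1 6 5 3 7)
  after r': (1 4 6 7)(3 5)
  after r': (1 6 5 3 7)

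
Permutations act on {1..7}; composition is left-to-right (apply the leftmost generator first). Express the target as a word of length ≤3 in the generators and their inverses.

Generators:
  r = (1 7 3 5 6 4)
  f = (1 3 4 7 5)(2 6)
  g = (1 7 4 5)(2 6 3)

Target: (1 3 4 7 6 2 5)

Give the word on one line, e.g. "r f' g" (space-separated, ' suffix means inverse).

  after f': (1 5 7 4 3)(2 6)
  after r': (1 3 4 7 6 2 5)

f' r'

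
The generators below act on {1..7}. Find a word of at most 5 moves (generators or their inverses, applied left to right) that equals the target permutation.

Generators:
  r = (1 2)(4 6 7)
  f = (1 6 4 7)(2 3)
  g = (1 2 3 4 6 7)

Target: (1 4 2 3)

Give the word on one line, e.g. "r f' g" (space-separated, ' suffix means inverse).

r' r' f' r

  after r': (1 2)(4 7 6)
  after r': (4 6 7)
  after f': (1 7 6 4)(2 3)
  after r: (1 4 2 3)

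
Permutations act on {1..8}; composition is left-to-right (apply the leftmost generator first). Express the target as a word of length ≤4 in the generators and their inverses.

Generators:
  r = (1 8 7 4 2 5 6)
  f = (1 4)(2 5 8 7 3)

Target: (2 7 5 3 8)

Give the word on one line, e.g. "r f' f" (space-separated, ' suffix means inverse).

f' f'

  after f': (1 4)(2 3 7 8 5)
  after f': (2 7 5 3 8)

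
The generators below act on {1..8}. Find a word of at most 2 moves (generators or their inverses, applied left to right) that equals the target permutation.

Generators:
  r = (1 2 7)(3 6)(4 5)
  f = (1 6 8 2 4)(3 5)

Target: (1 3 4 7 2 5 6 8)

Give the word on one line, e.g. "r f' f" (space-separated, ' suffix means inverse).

  after f: (1 6 8 2 4)(3 5)
  after r': (1 3 4 7 2 5 6 8)

f r'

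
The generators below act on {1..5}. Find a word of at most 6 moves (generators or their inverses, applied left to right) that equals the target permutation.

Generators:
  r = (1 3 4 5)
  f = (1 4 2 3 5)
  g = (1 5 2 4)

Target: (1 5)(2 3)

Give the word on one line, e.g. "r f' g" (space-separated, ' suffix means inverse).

g' r g' r'

  after g': (1 4 2 5)
  after r: (1 5 3 4 2)
  after g': (2 4 5 3)
  after r': (1 5)(2 3)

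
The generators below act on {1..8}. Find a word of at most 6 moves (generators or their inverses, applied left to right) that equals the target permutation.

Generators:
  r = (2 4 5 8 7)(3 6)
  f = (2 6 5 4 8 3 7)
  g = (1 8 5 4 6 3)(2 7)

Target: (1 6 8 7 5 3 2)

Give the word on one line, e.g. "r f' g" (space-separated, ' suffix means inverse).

  after f: (2 6 5 4 8 3 7)
  after f: (2 5 8 7 6 4 3)
  after g': (1 3 7 4 6 5)(2 8)
  after g': (1 6 8 7 5 3 2)

f f g' g'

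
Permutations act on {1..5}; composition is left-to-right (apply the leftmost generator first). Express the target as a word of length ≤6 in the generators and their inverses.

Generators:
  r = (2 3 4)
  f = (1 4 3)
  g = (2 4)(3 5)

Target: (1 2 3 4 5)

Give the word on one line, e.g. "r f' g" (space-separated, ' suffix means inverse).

  after f: (1 4 3)
  after g: (1 2 4 5 3)
  after f: (1 2 3 4 5)
  after g: (1 4 3 2 5)
  after g: (1 2 3 4 5)

f g f g g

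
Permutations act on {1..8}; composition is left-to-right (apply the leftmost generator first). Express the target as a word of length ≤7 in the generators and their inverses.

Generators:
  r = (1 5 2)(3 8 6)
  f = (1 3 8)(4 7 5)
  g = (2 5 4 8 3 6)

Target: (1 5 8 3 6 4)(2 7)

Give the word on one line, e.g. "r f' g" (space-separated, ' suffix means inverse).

r r g f g'

  after r: (1 5 2)(3 8 6)
  after r: (1 2 5)(3 6 8)
  after g: (1 5)(2 4 8 6 3)
  after f: (1 4)(2 7 5 3)(6 8)
  after g': (1 5 8 3 6 4)(2 7)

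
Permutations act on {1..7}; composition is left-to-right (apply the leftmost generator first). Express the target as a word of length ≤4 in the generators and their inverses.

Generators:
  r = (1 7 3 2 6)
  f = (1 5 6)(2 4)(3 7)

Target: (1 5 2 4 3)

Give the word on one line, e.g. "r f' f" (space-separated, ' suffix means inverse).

  after f: (1 5 6)(2 4)(3 7)
  after r': (1 5 2 4 3)

f r'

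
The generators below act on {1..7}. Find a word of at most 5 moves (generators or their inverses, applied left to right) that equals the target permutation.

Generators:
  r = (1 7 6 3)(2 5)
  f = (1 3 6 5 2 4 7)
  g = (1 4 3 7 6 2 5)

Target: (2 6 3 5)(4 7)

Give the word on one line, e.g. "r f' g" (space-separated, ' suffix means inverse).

  after f: (1 3 6 5 2 4 7)
  after g: (1 7 4 6)(2 3)
  after r': (2 6 3 5)(4 7)

f g r'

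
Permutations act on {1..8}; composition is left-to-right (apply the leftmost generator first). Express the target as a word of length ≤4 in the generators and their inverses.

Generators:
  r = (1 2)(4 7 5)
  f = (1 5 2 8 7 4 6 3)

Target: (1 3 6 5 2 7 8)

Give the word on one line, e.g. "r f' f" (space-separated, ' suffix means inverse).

  after f': (1 3 6 4 7 8 2 5)
  after r': (1 3 6 5 2 7 8)

f' r'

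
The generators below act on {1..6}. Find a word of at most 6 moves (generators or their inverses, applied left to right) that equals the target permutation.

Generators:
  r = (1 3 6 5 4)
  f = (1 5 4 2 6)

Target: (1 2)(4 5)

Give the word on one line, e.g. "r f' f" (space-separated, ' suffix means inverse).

  after r: (1 3 6 5 4)
  after f: (1 3)(2 6 4 5)
  after r: (1 6)(2 5)
  after f': (1 2)(4 5)

r f r f'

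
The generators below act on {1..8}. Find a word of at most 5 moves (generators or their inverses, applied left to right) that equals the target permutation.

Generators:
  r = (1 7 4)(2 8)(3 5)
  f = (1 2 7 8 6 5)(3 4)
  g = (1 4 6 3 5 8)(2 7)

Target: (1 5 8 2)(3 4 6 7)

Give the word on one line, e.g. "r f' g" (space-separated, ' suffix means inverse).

r f' r g'

  after r: (1 7 4)(2 8)(3 5)
  after f': (1 2 7 3 6 8)(4 5)
  after r: (1 8 7 5)(2 4 3 6)
  after g': (1 5 8 2)(3 4 6 7)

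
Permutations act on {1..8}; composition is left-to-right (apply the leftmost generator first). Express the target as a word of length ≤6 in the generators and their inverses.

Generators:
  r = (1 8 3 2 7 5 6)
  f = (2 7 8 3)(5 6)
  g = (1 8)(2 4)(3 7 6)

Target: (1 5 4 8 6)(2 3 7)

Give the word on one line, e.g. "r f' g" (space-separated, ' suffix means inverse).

  after g': (1 8)(2 4)(3 6 7)
  after f: (1 3 5 6 8)(2 4 7)
  after g: (1 7 4 6)(3 5)
  after r: (1 5 2 7 4)(3 6 8)
  after g': (1 5 4 8 6)(2 3 7)

g' f g r g'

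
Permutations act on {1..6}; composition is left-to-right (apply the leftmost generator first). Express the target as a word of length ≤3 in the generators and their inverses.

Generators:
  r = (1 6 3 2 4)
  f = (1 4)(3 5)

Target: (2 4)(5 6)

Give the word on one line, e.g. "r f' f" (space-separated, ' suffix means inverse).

r f' r'

  after r: (1 6 3 2 4)
  after f': (1 6 5 3 2)
  after r': (2 4)(5 6)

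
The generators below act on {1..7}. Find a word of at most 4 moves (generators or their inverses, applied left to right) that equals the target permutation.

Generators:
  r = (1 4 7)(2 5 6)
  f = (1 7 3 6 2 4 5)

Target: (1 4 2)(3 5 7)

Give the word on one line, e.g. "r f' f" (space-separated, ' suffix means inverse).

f' r r f

  after f': (1 5 4 2 6 3 7)
  after r: (1 6 3)(4 5 7)
  after r: (1 2 5)(3 4 6)
  after f: (1 4 2)(3 5 7)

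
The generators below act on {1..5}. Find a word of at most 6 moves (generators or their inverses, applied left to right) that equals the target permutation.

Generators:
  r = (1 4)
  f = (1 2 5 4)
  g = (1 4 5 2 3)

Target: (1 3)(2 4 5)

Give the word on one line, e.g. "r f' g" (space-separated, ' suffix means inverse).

r g' g' f r'

  after r: (1 4)
  after g': (2 5 4 3)
  after g': (1 3 5)(2 4)
  after f: (1 3 4 5 2)
  after r': (1 3)(2 4 5)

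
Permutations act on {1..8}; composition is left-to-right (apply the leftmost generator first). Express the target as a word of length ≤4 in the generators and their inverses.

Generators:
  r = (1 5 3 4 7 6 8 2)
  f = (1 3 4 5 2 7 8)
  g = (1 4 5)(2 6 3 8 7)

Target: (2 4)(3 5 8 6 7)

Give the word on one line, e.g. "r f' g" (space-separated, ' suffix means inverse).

r g

  after r: (1 5 3 4 7 6 8 2)
  after g: (2 4)(3 5 8 6 7)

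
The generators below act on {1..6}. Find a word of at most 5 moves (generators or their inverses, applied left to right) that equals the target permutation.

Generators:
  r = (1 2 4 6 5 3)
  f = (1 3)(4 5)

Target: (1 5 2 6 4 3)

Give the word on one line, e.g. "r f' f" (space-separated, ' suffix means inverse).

  after r': (1 3 5 6 4 2)
  after f: (2 3 4)(5 6)
  after r': (1 3 2 5 4)
  after r': (1 5 2 6 4 3)

r' f r' r'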